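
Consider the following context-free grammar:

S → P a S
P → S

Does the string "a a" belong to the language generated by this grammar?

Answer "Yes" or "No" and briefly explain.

No - no valid derivation exists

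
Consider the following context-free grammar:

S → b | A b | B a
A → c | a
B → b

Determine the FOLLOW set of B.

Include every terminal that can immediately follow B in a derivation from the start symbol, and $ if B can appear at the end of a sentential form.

We compute FOLLOW(B) using the standard algorithm.
FOLLOW(S) starts with {$}.
FIRST(A) = {a, c}
FIRST(B) = {b}
FIRST(S) = {a, b, c}
FOLLOW(A) = {b}
FOLLOW(B) = {a}
FOLLOW(S) = {$}
Therefore, FOLLOW(B) = {a}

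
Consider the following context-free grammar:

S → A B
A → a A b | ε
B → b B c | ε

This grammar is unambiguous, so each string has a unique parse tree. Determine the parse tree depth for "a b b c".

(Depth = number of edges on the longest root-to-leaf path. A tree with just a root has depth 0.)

3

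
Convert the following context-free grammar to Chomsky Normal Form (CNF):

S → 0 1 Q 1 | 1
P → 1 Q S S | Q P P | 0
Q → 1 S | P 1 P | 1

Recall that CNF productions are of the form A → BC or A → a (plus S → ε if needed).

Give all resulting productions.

T0 → 0; T1 → 1; S → 1; P → 0; Q → 1; S → T0 X0; X0 → T1 X1; X1 → Q T1; P → T1 X2; X2 → Q X3; X3 → S S; P → Q X4; X4 → P P; Q → T1 S; Q → P X5; X5 → T1 P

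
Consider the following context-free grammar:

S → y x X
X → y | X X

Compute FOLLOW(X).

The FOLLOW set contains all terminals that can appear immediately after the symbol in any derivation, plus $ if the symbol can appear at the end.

We compute FOLLOW(X) using the standard algorithm.
FOLLOW(S) starts with {$}.
FIRST(S) = {y}
FIRST(X) = {y}
FOLLOW(S) = {$}
FOLLOW(X) = {$, y}
Therefore, FOLLOW(X) = {$, y}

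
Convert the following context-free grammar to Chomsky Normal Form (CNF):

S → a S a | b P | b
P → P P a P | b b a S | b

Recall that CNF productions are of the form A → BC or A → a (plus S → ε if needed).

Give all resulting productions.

TA → a; TB → b; S → b; P → b; S → TA X0; X0 → S TA; S → TB P; P → P X1; X1 → P X2; X2 → TA P; P → TB X3; X3 → TB X4; X4 → TA S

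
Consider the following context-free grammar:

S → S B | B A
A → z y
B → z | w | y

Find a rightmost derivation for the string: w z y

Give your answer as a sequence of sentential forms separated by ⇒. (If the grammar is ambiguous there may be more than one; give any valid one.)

S ⇒ B A ⇒ B z y ⇒ w z y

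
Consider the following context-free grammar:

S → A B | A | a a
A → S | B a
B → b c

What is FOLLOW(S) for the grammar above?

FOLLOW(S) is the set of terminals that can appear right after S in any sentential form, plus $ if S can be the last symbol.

We compute FOLLOW(S) using the standard algorithm.
FOLLOW(S) starts with {$}.
FIRST(A) = {a, b}
FIRST(B) = {b}
FIRST(S) = {a, b}
FOLLOW(A) = {$, b}
FOLLOW(B) = {$, a, b}
FOLLOW(S) = {$, b}
Therefore, FOLLOW(S) = {$, b}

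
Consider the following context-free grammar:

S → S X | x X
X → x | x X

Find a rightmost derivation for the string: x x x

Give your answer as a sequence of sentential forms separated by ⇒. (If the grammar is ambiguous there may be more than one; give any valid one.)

S ⇒ x X ⇒ x x X ⇒ x x x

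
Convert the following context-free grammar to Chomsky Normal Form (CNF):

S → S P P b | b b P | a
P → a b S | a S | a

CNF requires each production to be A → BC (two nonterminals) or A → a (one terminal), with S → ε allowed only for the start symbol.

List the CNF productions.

TB → b; S → a; TA → a; P → a; S → S X0; X0 → P X1; X1 → P TB; S → TB X2; X2 → TB P; P → TA X3; X3 → TB S; P → TA S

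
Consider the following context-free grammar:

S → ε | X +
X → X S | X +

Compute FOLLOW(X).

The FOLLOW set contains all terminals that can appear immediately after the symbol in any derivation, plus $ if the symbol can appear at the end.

We compute FOLLOW(X) using the standard algorithm.
FOLLOW(S) starts with {$}.
FIRST(S) = {ε}
FIRST(X) = {}
FOLLOW(S) = {$, +}
FOLLOW(X) = {+}
Therefore, FOLLOW(X) = {+}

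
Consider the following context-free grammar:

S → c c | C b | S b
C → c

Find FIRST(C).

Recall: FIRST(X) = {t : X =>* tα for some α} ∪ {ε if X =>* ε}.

We compute FIRST(C) using the standard algorithm.
FIRST(C) = {c}
FIRST(S) = {c}
Therefore, FIRST(C) = {c}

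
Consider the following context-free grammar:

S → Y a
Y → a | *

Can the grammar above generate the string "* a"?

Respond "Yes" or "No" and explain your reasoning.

Yes - a valid derivation exists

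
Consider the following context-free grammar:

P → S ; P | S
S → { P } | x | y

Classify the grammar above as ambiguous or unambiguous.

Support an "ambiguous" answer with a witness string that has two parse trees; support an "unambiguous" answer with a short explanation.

Unambiguous - every string in the language has a unique parse tree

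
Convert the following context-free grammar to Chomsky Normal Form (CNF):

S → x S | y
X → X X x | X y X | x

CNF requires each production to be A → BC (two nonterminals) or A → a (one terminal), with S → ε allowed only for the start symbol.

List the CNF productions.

TX → x; S → y; TY → y; X → x; S → TX S; X → X X0; X0 → X TX; X → X X1; X1 → TY X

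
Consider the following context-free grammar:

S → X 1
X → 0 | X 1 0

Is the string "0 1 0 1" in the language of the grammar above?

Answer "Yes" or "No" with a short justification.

Yes - a valid derivation exists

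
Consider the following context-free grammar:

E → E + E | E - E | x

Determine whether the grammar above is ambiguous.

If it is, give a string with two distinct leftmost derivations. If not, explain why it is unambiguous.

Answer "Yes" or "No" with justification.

Yes - the string 'x + x - x - x + x' has two distinct leftmost derivations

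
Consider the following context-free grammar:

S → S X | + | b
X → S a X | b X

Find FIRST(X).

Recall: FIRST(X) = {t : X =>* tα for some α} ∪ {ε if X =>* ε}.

We compute FIRST(X) using the standard algorithm.
FIRST(S) = {+, b}
FIRST(X) = {+, b}
Therefore, FIRST(X) = {+, b}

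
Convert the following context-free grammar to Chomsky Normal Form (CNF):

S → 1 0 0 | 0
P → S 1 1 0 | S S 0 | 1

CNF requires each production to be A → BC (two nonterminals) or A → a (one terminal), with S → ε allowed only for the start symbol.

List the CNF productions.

T1 → 1; T0 → 0; S → 0; P → 1; S → T1 X0; X0 → T0 T0; P → S X1; X1 → T1 X2; X2 → T1 T0; P → S X3; X3 → S T0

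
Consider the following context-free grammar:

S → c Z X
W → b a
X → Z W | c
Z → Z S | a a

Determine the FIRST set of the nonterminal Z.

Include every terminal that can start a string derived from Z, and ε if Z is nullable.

We compute FIRST(Z) using the standard algorithm.
FIRST(S) = {c}
FIRST(W) = {b}
FIRST(X) = {a, c}
FIRST(Z) = {a}
Therefore, FIRST(Z) = {a}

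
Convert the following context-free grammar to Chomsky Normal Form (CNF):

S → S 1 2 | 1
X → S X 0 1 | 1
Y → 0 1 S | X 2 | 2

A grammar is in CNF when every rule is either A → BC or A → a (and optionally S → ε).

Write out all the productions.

T1 → 1; T2 → 2; S → 1; T0 → 0; X → 1; Y → 2; S → S X0; X0 → T1 T2; X → S X1; X1 → X X2; X2 → T0 T1; Y → T0 X3; X3 → T1 S; Y → X T2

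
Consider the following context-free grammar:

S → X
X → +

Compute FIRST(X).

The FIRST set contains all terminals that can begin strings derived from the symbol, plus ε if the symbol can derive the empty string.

We compute FIRST(X) using the standard algorithm.
FIRST(S) = {+}
FIRST(X) = {+}
Therefore, FIRST(X) = {+}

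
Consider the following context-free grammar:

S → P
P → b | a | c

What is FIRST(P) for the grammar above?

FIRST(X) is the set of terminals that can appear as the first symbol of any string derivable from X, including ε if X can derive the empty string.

We compute FIRST(P) using the standard algorithm.
FIRST(P) = {a, b, c}
FIRST(S) = {a, b, c}
Therefore, FIRST(P) = {a, b, c}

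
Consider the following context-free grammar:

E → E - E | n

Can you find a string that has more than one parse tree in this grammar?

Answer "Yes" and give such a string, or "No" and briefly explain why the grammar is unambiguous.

Yes - the string 'n - n - n - n - n' has two distinct parse trees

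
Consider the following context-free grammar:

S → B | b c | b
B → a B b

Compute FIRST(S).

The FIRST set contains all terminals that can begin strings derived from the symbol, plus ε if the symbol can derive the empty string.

We compute FIRST(S) using the standard algorithm.
FIRST(B) = {a}
FIRST(S) = {a, b}
Therefore, FIRST(S) = {a, b}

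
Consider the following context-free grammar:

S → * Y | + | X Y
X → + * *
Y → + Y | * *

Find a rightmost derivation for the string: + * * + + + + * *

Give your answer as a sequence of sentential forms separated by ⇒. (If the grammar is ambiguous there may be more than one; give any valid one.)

S ⇒ X Y ⇒ X + Y ⇒ X + + Y ⇒ X + + + Y ⇒ X + + + + Y ⇒ X + + + + * * ⇒ + * * + + + + * *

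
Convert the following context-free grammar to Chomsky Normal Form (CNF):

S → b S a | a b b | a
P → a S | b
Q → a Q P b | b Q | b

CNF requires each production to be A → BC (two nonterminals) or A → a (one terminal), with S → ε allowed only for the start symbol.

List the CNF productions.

TB → b; TA → a; S → a; P → b; Q → b; S → TB X0; X0 → S TA; S → TA X1; X1 → TB TB; P → TA S; Q → TA X2; X2 → Q X3; X3 → P TB; Q → TB Q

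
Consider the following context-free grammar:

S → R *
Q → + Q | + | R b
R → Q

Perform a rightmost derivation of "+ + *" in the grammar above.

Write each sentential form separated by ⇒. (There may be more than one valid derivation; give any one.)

S ⇒ R * ⇒ Q * ⇒ + Q * ⇒ + + *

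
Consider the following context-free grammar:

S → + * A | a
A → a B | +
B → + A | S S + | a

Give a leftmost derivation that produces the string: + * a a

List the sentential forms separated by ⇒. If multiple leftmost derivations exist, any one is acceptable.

S ⇒ + * A ⇒ + * a B ⇒ + * a a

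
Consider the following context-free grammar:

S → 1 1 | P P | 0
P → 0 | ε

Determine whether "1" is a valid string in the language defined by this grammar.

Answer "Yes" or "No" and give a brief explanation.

No - no valid derivation exists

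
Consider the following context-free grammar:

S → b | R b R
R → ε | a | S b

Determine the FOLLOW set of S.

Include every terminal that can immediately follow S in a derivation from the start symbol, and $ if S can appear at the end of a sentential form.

We compute FOLLOW(S) using the standard algorithm.
FOLLOW(S) starts with {$}.
FIRST(R) = {a, b, ε}
FIRST(S) = {a, b}
FOLLOW(R) = {$, b}
FOLLOW(S) = {$, b}
Therefore, FOLLOW(S) = {$, b}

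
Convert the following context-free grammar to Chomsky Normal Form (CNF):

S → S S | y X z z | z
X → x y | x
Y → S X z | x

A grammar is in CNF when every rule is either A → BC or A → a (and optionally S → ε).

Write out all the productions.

TY → y; TZ → z; S → z; TX → x; X → x; Y → x; S → S S; S → TY X0; X0 → X X1; X1 → TZ TZ; X → TX TY; Y → S X2; X2 → X TZ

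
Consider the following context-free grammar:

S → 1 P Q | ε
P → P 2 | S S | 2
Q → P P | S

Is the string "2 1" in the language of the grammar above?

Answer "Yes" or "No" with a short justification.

No - no valid derivation exists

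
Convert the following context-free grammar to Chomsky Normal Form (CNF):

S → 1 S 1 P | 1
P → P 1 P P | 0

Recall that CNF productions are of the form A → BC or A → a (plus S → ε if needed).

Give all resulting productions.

T1 → 1; S → 1; P → 0; S → T1 X0; X0 → S X1; X1 → T1 P; P → P X2; X2 → T1 X3; X3 → P P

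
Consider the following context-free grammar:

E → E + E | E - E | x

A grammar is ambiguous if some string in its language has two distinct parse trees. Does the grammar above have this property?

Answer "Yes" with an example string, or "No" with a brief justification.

Yes - the string 'x - x - x - x' has two distinct parse trees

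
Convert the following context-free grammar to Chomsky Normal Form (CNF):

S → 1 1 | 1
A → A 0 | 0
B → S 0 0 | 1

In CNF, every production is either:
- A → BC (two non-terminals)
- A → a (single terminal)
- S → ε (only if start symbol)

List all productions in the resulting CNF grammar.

T1 → 1; S → 1; T0 → 0; A → 0; B → 1; S → T1 T1; A → A T0; B → S X0; X0 → T0 T0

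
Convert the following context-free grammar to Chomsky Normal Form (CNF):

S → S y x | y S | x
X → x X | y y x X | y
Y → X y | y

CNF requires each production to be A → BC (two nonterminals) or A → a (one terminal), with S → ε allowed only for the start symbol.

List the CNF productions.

TY → y; TX → x; S → x; X → y; Y → y; S → S X0; X0 → TY TX; S → TY S; X → TX X; X → TY X1; X1 → TY X2; X2 → TX X; Y → X TY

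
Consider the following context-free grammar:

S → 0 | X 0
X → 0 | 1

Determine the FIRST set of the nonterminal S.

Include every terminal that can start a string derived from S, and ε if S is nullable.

We compute FIRST(S) using the standard algorithm.
FIRST(S) = {0, 1}
FIRST(X) = {0, 1}
Therefore, FIRST(S) = {0, 1}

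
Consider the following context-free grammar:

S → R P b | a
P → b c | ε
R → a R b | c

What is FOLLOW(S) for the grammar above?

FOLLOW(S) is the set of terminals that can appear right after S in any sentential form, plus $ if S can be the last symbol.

We compute FOLLOW(S) using the standard algorithm.
FOLLOW(S) starts with {$}.
FIRST(P) = {b, ε}
FIRST(R) = {a, c}
FIRST(S) = {a, c}
FOLLOW(P) = {b}
FOLLOW(R) = {b}
FOLLOW(S) = {$}
Therefore, FOLLOW(S) = {$}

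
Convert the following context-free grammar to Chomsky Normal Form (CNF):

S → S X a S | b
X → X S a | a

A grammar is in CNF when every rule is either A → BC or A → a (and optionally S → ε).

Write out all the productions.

TA → a; S → b; X → a; S → S X0; X0 → X X1; X1 → TA S; X → X X2; X2 → S TA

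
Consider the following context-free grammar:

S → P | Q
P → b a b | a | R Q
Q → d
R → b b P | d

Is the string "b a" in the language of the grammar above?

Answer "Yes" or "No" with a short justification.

No - no valid derivation exists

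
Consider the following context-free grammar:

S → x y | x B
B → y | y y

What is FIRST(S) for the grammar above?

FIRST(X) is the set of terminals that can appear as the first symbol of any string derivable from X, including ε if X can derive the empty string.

We compute FIRST(S) using the standard algorithm.
FIRST(B) = {y}
FIRST(S) = {x}
Therefore, FIRST(S) = {x}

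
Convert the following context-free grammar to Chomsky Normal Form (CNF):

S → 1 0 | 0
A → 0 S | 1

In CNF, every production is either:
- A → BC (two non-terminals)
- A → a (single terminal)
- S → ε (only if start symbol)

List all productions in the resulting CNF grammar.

T1 → 1; T0 → 0; S → 0; A → 1; S → T1 T0; A → T0 S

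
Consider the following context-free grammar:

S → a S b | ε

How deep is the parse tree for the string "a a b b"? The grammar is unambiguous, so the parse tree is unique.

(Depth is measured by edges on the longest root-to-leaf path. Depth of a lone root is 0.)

3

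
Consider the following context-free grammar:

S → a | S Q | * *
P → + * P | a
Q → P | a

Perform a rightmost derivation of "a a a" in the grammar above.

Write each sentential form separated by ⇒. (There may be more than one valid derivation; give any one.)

S ⇒ S Q ⇒ S a ⇒ S Q a ⇒ S a a ⇒ a a a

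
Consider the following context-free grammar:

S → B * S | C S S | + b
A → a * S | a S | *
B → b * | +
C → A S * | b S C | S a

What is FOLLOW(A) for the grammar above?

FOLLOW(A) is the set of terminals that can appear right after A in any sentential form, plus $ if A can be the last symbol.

We compute FOLLOW(A) using the standard algorithm.
FOLLOW(S) starts with {$}.
FIRST(A) = {*, a}
FIRST(B) = {+, b}
FIRST(C) = {*, +, a, b}
FIRST(S) = {*, +, a, b}
FOLLOW(A) = {*, +, a, b}
FOLLOW(B) = {*}
FOLLOW(C) = {*, +, a, b}
FOLLOW(S) = {$, *, +, a, b}
Therefore, FOLLOW(A) = {*, +, a, b}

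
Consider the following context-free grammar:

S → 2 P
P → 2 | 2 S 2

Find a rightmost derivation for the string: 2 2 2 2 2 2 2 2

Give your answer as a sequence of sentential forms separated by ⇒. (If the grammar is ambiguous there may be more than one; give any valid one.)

S ⇒ 2 P ⇒ 2 2 S 2 ⇒ 2 2 2 P 2 ⇒ 2 2 2 2 S 2 2 ⇒ 2 2 2 2 2 P 2 2 ⇒ 2 2 2 2 2 2 2 2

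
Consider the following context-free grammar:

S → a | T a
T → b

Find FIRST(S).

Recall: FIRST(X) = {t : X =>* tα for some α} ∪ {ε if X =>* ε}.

We compute FIRST(S) using the standard algorithm.
FIRST(S) = {a, b}
FIRST(T) = {b}
Therefore, FIRST(S) = {a, b}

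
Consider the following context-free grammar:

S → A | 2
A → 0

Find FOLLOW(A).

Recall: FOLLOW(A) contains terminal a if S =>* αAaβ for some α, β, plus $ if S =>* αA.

We compute FOLLOW(A) using the standard algorithm.
FOLLOW(S) starts with {$}.
FIRST(A) = {0}
FIRST(S) = {0, 2}
FOLLOW(A) = {$}
FOLLOW(S) = {$}
Therefore, FOLLOW(A) = {$}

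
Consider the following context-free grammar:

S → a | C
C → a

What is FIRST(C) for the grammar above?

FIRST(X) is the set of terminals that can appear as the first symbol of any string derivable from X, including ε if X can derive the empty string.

We compute FIRST(C) using the standard algorithm.
FIRST(C) = {a}
FIRST(S) = {a}
Therefore, FIRST(C) = {a}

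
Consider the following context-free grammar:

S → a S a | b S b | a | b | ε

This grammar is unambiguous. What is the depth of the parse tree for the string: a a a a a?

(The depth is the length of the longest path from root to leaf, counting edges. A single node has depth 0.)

3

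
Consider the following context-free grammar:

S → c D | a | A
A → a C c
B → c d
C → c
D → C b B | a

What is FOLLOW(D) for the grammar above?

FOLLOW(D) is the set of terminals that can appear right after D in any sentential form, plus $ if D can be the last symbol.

We compute FOLLOW(D) using the standard algorithm.
FOLLOW(S) starts with {$}.
FIRST(A) = {a}
FIRST(B) = {c}
FIRST(C) = {c}
FIRST(D) = {a, c}
FIRST(S) = {a, c}
FOLLOW(A) = {$}
FOLLOW(B) = {$}
FOLLOW(C) = {b, c}
FOLLOW(D) = {$}
FOLLOW(S) = {$}
Therefore, FOLLOW(D) = {$}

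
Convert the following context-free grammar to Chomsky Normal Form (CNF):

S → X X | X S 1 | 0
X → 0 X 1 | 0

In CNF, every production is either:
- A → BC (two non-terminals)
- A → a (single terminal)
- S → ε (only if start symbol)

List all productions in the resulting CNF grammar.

T1 → 1; S → 0; T0 → 0; X → 0; S → X X; S → X X0; X0 → S T1; X → T0 X1; X1 → X T1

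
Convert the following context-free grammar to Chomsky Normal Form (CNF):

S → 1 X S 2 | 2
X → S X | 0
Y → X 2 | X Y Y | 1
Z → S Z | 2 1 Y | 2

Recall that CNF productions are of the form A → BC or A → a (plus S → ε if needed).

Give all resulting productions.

T1 → 1; T2 → 2; S → 2; X → 0; Y → 1; Z → 2; S → T1 X0; X0 → X X1; X1 → S T2; X → S X; Y → X T2; Y → X X2; X2 → Y Y; Z → S Z; Z → T2 X3; X3 → T1 Y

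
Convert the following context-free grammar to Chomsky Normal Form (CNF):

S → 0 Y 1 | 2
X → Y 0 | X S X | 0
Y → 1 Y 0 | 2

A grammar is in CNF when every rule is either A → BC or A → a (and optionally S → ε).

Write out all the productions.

T0 → 0; T1 → 1; S → 2; X → 0; Y → 2; S → T0 X0; X0 → Y T1; X → Y T0; X → X X1; X1 → S X; Y → T1 X2; X2 → Y T0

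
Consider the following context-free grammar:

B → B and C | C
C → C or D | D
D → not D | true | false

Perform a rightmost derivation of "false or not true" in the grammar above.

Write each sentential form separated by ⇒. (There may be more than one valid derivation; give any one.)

B ⇒ C ⇒ C or D ⇒ C or not D ⇒ C or not true ⇒ D or not true ⇒ false or not true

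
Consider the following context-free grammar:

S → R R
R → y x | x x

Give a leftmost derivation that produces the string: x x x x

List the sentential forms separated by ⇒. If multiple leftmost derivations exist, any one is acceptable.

S ⇒ R R ⇒ x x R ⇒ x x x x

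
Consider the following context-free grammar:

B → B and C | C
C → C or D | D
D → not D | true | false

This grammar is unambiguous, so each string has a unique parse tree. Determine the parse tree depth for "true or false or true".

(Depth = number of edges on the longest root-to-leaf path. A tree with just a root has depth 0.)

5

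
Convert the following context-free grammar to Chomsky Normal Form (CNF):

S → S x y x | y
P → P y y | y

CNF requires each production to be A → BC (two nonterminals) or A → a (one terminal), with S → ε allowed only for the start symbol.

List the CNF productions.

TX → x; TY → y; S → y; P → y; S → S X0; X0 → TX X1; X1 → TY TX; P → P X2; X2 → TY TY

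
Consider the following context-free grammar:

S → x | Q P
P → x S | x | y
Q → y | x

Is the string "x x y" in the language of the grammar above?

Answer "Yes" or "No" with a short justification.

No - no valid derivation exists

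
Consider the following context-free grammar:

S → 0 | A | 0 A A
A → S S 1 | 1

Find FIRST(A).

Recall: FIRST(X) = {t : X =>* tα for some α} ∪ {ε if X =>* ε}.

We compute FIRST(A) using the standard algorithm.
FIRST(A) = {0, 1}
FIRST(S) = {0, 1}
Therefore, FIRST(A) = {0, 1}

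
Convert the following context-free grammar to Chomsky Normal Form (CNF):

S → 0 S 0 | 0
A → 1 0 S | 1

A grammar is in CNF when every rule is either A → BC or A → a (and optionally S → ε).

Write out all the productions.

T0 → 0; S → 0; T1 → 1; A → 1; S → T0 X0; X0 → S T0; A → T1 X1; X1 → T0 S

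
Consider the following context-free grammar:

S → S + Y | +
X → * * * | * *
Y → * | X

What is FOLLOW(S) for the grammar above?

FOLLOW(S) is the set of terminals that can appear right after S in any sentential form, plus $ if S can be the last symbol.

We compute FOLLOW(S) using the standard algorithm.
FOLLOW(S) starts with {$}.
FIRST(S) = {+}
FIRST(X) = {*}
FIRST(Y) = {*}
FOLLOW(S) = {$, +}
FOLLOW(X) = {$, +}
FOLLOW(Y) = {$, +}
Therefore, FOLLOW(S) = {$, +}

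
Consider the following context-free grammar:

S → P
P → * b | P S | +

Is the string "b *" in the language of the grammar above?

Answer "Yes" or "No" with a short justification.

No - no valid derivation exists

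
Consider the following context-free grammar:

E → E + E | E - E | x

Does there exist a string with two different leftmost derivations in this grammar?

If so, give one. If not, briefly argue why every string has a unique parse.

Yes - the string 'x + x + x - x - x' has two distinct leftmost derivations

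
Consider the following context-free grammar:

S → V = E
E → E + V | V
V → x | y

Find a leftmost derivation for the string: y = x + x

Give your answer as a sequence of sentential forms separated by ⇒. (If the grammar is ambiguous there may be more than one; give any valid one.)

S ⇒ V = E ⇒ y = E ⇒ y = E + V ⇒ y = V + V ⇒ y = x + V ⇒ y = x + x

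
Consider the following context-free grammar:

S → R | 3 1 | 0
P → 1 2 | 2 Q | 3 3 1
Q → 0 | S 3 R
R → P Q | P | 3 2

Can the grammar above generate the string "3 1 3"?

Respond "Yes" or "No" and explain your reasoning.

No - no valid derivation exists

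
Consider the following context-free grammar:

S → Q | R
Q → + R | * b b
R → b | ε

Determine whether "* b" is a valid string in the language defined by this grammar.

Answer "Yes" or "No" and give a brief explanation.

No - no valid derivation exists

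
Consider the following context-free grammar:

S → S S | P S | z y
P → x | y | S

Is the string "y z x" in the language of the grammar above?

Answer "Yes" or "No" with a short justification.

No - no valid derivation exists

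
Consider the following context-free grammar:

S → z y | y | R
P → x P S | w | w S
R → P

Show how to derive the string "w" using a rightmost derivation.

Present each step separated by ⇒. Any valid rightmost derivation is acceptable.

S ⇒ R ⇒ P ⇒ w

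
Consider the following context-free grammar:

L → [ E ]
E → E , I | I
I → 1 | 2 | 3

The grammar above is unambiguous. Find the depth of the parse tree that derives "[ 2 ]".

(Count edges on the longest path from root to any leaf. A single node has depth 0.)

3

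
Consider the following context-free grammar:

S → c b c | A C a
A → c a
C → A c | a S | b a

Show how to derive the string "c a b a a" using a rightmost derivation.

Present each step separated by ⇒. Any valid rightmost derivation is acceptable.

S ⇒ A C a ⇒ A b a a ⇒ c a b a a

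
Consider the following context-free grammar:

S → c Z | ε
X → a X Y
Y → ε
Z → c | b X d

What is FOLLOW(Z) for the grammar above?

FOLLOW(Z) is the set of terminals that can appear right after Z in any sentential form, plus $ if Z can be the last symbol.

We compute FOLLOW(Z) using the standard algorithm.
FOLLOW(S) starts with {$}.
FIRST(S) = {c, ε}
FIRST(X) = {a}
FIRST(Y) = {ε}
FIRST(Z) = {b, c}
FOLLOW(S) = {$}
FOLLOW(X) = {d}
FOLLOW(Y) = {d}
FOLLOW(Z) = {$}
Therefore, FOLLOW(Z) = {$}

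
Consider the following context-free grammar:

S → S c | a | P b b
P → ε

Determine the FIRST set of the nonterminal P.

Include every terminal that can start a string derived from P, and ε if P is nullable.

We compute FIRST(P) using the standard algorithm.
FIRST(P) = {ε}
FIRST(S) = {a, b}
Therefore, FIRST(P) = {ε}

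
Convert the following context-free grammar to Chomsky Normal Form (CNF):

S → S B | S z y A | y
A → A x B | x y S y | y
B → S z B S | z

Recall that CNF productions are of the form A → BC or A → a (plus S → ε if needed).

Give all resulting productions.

TZ → z; TY → y; S → y; TX → x; A → y; B → z; S → S B; S → S X0; X0 → TZ X1; X1 → TY A; A → A X2; X2 → TX B; A → TX X3; X3 → TY X4; X4 → S TY; B → S X5; X5 → TZ X6; X6 → B S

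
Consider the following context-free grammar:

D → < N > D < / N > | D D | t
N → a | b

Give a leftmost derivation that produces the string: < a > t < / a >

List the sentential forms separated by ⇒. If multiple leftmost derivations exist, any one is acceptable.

D ⇒ < N > D < / N > ⇒ < a > D < / N > ⇒ < a > t < / N > ⇒ < a > t < / a >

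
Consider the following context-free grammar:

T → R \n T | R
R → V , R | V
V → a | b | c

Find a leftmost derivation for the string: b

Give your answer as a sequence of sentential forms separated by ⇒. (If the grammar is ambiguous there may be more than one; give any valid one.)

T ⇒ R ⇒ V ⇒ b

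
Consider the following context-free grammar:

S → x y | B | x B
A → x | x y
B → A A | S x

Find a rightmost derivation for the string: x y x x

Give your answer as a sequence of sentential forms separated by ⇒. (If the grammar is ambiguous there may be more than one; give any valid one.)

S ⇒ B ⇒ S x ⇒ B x ⇒ S x x ⇒ x y x x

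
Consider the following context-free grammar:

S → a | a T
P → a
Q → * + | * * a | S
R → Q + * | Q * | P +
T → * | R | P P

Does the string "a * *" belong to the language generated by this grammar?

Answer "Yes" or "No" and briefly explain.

No - no valid derivation exists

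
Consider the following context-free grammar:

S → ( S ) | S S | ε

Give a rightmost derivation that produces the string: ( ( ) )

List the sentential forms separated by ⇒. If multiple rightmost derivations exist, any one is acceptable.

S ⇒ ( S ) ⇒ ( ( S ) ) ⇒ ( ( ) )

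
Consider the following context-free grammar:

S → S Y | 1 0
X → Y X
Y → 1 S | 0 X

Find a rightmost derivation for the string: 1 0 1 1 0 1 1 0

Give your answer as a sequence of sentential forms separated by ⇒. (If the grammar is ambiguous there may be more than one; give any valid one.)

S ⇒ S Y ⇒ S 1 S ⇒ S 1 S Y ⇒ S 1 S 1 S ⇒ S 1 S 1 1 0 ⇒ S 1 1 0 1 1 0 ⇒ 1 0 1 1 0 1 1 0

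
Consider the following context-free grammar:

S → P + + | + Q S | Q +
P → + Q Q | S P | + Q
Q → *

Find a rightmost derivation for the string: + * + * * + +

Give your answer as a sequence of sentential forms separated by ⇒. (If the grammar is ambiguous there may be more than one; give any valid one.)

S ⇒ + Q S ⇒ + Q P + + ⇒ + Q + Q Q + + ⇒ + Q + Q * + + ⇒ + Q + * * + + ⇒ + * + * * + +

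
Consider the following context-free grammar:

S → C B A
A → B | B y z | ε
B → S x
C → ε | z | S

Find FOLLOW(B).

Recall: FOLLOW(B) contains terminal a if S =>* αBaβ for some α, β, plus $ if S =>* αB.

We compute FOLLOW(B) using the standard algorithm.
FOLLOW(S) starts with {$}.
FIRST(A) = {z, ε}
FIRST(B) = {z}
FIRST(C) = {z, ε}
FIRST(S) = {z}
FOLLOW(A) = {$, x, z}
FOLLOW(B) = {$, x, y, z}
FOLLOW(C) = {z}
FOLLOW(S) = {$, x, z}
Therefore, FOLLOW(B) = {$, x, y, z}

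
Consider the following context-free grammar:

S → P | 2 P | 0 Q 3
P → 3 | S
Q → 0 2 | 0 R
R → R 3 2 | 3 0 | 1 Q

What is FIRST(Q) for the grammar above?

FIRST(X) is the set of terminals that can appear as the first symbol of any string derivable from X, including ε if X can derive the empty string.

We compute FIRST(Q) using the standard algorithm.
FIRST(P) = {0, 2, 3}
FIRST(Q) = {0}
FIRST(R) = {1, 3}
FIRST(S) = {0, 2, 3}
Therefore, FIRST(Q) = {0}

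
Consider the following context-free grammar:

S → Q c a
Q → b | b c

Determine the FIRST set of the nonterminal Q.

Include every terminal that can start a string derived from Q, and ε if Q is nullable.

We compute FIRST(Q) using the standard algorithm.
FIRST(Q) = {b}
FIRST(S) = {b}
Therefore, FIRST(Q) = {b}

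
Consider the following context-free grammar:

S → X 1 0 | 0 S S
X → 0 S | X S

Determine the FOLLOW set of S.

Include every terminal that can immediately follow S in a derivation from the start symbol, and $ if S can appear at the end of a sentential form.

We compute FOLLOW(S) using the standard algorithm.
FOLLOW(S) starts with {$}.
FIRST(S) = {0}
FIRST(X) = {0}
FOLLOW(S) = {$, 0, 1}
FOLLOW(X) = {0, 1}
Therefore, FOLLOW(S) = {$, 0, 1}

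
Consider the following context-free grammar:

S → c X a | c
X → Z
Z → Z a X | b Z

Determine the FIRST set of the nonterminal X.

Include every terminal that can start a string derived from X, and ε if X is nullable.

We compute FIRST(X) using the standard algorithm.
FIRST(S) = {c}
FIRST(X) = {b}
FIRST(Z) = {b}
Therefore, FIRST(X) = {b}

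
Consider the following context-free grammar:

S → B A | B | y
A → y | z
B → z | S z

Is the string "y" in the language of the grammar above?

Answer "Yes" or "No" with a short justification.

Yes - a valid derivation exists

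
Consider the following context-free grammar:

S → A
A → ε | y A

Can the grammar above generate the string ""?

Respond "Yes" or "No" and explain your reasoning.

Yes - a valid derivation exists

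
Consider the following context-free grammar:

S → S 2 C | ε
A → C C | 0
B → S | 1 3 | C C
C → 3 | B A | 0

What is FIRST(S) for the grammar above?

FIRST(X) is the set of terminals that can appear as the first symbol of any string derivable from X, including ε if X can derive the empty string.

We compute FIRST(S) using the standard algorithm.
FIRST(A) = {0, 1, 2, 3}
FIRST(B) = {0, 1, 2, 3, ε}
FIRST(C) = {0, 1, 2, 3}
FIRST(S) = {2, ε}
Therefore, FIRST(S) = {2, ε}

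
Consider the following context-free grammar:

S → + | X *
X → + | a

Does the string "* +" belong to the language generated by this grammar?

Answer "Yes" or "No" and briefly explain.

No - no valid derivation exists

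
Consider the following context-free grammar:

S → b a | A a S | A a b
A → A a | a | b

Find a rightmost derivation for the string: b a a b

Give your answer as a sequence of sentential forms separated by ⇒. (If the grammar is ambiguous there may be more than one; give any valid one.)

S ⇒ A a b ⇒ A a a b ⇒ b a a b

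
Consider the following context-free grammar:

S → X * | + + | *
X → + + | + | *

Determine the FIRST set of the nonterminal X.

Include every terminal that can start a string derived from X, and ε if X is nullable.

We compute FIRST(X) using the standard algorithm.
FIRST(S) = {*, +}
FIRST(X) = {*, +}
Therefore, FIRST(X) = {*, +}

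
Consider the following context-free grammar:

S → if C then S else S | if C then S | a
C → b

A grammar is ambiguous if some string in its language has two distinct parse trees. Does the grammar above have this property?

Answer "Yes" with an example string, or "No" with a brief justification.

Yes - the string 'if b then if b then a else a' has two distinct parse trees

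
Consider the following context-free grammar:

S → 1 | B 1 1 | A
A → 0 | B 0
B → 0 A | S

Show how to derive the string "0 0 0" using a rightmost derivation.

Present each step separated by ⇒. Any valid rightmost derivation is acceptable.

S ⇒ A ⇒ B 0 ⇒ 0 A 0 ⇒ 0 0 0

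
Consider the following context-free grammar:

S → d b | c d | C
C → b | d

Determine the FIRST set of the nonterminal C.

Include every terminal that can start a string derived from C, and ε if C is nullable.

We compute FIRST(C) using the standard algorithm.
FIRST(C) = {b, d}
FIRST(S) = {b, c, d}
Therefore, FIRST(C) = {b, d}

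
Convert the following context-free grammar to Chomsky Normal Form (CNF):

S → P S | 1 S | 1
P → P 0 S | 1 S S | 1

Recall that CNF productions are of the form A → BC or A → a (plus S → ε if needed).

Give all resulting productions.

T1 → 1; S → 1; T0 → 0; P → 1; S → P S; S → T1 S; P → P X0; X0 → T0 S; P → T1 X1; X1 → S S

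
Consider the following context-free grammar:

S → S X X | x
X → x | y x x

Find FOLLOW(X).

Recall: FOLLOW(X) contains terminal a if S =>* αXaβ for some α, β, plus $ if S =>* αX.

We compute FOLLOW(X) using the standard algorithm.
FOLLOW(S) starts with {$}.
FIRST(S) = {x}
FIRST(X) = {x, y}
FOLLOW(S) = {$, x, y}
FOLLOW(X) = {$, x, y}
Therefore, FOLLOW(X) = {$, x, y}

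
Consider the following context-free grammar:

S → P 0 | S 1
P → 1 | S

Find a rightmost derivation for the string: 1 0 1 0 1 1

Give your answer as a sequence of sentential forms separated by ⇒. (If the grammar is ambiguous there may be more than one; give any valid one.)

S ⇒ S 1 ⇒ S 1 1 ⇒ P 0 1 1 ⇒ S 0 1 1 ⇒ S 1 0 1 1 ⇒ P 0 1 0 1 1 ⇒ 1 0 1 0 1 1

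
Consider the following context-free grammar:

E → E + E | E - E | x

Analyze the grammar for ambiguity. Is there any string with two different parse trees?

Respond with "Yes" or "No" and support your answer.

Yes - the string 'x - x + x - x' has two distinct parse trees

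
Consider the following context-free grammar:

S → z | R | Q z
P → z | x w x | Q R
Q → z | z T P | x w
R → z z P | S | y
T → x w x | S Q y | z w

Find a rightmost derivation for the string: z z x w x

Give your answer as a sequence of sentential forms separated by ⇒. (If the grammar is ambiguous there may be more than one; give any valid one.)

S ⇒ R ⇒ z z P ⇒ z z x w x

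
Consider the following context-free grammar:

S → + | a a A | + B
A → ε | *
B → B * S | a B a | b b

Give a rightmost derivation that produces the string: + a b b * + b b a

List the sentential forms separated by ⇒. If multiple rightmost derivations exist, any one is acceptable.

S ⇒ + B ⇒ + a B a ⇒ + a B * S a ⇒ + a B * + B a ⇒ + a B * + b b a ⇒ + a b b * + b b a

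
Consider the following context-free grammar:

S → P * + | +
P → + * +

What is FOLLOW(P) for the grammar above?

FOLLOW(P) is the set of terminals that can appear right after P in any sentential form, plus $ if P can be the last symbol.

We compute FOLLOW(P) using the standard algorithm.
FOLLOW(S) starts with {$}.
FIRST(P) = {+}
FIRST(S) = {+}
FOLLOW(P) = {*}
FOLLOW(S) = {$}
Therefore, FOLLOW(P) = {*}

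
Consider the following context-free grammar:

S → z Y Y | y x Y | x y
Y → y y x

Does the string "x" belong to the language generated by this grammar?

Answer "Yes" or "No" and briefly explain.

No - no valid derivation exists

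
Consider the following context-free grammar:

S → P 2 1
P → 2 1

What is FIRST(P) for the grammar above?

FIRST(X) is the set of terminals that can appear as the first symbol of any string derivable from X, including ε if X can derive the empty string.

We compute FIRST(P) using the standard algorithm.
FIRST(P) = {2}
FIRST(S) = {2}
Therefore, FIRST(P) = {2}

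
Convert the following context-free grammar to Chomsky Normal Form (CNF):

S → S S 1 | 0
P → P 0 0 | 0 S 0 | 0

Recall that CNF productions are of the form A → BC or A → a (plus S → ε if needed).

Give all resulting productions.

T1 → 1; S → 0; T0 → 0; P → 0; S → S X0; X0 → S T1; P → P X1; X1 → T0 T0; P → T0 X2; X2 → S T0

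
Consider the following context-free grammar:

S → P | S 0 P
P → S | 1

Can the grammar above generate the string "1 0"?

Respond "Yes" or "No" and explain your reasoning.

No - no valid derivation exists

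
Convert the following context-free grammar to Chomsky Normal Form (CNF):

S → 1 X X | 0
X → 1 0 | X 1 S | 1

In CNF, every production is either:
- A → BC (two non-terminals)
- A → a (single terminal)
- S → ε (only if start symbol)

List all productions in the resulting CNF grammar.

T1 → 1; S → 0; T0 → 0; X → 1; S → T1 X0; X0 → X X; X → T1 T0; X → X X1; X1 → T1 S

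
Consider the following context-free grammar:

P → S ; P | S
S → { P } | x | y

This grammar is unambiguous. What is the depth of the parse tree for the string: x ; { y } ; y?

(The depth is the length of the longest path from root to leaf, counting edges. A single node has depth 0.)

5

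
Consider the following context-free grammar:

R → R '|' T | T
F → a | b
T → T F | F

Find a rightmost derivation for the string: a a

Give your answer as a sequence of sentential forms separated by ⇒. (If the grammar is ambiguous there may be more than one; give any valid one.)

R ⇒ T ⇒ T F ⇒ T a ⇒ F a ⇒ a a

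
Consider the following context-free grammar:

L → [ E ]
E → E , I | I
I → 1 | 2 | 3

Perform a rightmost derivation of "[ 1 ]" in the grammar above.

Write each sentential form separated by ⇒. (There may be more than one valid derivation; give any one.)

L ⇒ [ E ] ⇒ [ I ] ⇒ [ 1 ]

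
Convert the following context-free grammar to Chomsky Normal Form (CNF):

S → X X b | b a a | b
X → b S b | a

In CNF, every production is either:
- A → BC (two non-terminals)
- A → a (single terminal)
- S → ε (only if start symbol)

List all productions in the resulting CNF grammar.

TB → b; TA → a; S → b; X → a; S → X X0; X0 → X TB; S → TB X1; X1 → TA TA; X → TB X2; X2 → S TB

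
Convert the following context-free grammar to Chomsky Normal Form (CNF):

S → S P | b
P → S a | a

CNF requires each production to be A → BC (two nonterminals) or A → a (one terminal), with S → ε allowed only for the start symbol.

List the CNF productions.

S → b; TA → a; P → a; S → S P; P → S TA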